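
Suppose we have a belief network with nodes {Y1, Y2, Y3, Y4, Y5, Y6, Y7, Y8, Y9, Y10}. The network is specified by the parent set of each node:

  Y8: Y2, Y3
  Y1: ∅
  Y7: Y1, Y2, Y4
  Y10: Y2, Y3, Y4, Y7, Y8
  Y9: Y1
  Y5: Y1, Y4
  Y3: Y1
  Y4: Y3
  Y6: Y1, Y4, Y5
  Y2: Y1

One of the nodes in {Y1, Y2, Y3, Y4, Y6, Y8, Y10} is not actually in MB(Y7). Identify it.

Y6

Recall MB(v) = parents ∪ children ∪ spouses, where spouses are the other parents of v's children.
Y7's parents: Y1, Y2, Y4.
Y7 has child Y10.
For each child, the remaining parents (spouses of Y7):
  parents(Y10) \ {Y7} = {Y2, Y3, Y4, Y8}.
MB(Y7) = {Y1, Y2, Y3, Y4, Y8, Y10}.
Y6 is neither a parent, child, nor co-parent of Y7, so it does not belong.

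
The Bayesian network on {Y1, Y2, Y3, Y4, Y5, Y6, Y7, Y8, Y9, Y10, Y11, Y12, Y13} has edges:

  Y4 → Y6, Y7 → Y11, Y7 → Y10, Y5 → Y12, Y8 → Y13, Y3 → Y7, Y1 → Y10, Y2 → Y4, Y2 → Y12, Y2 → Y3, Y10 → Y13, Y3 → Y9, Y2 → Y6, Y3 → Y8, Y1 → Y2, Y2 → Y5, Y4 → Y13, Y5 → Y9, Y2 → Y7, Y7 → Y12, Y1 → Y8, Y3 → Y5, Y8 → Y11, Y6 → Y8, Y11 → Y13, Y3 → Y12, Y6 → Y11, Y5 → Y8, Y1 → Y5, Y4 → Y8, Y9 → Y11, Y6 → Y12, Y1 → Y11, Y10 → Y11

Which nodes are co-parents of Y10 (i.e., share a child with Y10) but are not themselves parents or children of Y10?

{Y4, Y6, Y8, Y9}

Children of Y10: Y11, Y13.
  Y11 also has parents Y1, Y6, Y7, Y8, Y9.
  Y13 also has parents Y4, Y8, Y11.
Excluding nodes already adjacent to Y10 (Y1, Y7, Y11, Y13), the co-parent-only contribution is {Y4, Y6, Y8, Y9}.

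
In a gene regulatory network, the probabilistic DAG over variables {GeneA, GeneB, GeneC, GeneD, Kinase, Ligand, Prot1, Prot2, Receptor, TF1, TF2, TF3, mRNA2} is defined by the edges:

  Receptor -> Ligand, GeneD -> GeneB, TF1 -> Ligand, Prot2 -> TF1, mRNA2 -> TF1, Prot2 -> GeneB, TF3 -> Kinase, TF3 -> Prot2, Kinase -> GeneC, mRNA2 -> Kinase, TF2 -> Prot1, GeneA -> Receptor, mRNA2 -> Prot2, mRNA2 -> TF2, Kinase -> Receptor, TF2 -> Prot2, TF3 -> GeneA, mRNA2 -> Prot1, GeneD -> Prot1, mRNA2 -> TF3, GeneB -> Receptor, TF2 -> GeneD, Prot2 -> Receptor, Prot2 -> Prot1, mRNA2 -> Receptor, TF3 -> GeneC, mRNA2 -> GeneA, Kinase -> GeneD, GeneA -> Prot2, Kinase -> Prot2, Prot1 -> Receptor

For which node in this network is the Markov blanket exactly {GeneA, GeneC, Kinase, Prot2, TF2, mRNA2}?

The target node must have every member of {GeneA, GeneC, Kinase, Prot2, TF2, mRNA2} as a parent, child, or co-parent, and no others.
Parents of TF3: mRNA2; children: GeneA, GeneC, Kinase, Prot2; co-parents: GeneA, Kinase, TF2, mRNA2.
These exactly cover the given set, so the node is TF3.

TF3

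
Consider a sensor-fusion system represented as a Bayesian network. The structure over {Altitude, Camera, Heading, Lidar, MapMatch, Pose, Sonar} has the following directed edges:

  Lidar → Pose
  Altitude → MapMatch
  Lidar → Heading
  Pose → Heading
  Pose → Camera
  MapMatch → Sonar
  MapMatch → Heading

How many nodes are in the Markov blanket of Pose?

4

Pa(Pose) = {Lidar}.
Children of Pose: Camera, Heading.
For each child, the remaining parents (spouses of Pose):
  Camera: no additional parents.
  Heading's other parents are Lidar, MapMatch.
MB(Pose) = {Camera, Heading, Lidar, MapMatch}, which has 4 nodes.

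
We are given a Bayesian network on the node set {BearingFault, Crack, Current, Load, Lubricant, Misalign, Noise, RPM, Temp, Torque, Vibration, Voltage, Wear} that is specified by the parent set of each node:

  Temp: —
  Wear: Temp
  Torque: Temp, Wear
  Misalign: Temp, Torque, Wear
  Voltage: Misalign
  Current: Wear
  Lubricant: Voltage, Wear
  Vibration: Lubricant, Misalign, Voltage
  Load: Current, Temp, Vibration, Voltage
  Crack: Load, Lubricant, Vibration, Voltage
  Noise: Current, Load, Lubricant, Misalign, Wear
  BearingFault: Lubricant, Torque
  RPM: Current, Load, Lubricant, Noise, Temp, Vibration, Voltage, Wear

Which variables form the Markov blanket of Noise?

{Current, Load, Lubricant, Misalign, RPM, Temp, Vibration, Voltage, Wear}

Recall MB(v) = parents ∪ children ∪ spouses, where spouses are the other parents of v's children.
Noise has parents Current, Load, Lubricant, Misalign, Wear.
Ch(Noise) = {RPM}.
Parents of each child, excluding Noise:
  parents(RPM) \ {Noise} = {Current, Load, Lubricant, Temp, Vibration, Voltage, Wear}.
Taking the union gives {Current, Load, Lubricant, Misalign, RPM, Temp, Vibration, Voltage, Wear}.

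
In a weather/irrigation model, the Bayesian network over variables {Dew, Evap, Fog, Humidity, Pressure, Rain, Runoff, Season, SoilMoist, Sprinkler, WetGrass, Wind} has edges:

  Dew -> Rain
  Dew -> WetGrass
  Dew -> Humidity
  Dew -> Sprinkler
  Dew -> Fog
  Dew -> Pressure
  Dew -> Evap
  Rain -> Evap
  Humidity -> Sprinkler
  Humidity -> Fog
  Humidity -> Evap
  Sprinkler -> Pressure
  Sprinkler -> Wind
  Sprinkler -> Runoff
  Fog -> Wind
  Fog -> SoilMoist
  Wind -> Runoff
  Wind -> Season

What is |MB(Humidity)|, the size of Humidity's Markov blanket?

5

Recall MB(v) = parents ∪ children ∪ spouses, where spouses are the other parents of v's children.
Humidity's parents: Dew.
Ch(Humidity) = {Evap, Fog, Sprinkler}.
Parents of each child, excluding Humidity:
  Sprinkler: Dew
  Fog: Dew
  Evap: Dew, Rain
MB(Humidity) = {Dew, Evap, Fog, Rain, Sprinkler}, which has 5 nodes.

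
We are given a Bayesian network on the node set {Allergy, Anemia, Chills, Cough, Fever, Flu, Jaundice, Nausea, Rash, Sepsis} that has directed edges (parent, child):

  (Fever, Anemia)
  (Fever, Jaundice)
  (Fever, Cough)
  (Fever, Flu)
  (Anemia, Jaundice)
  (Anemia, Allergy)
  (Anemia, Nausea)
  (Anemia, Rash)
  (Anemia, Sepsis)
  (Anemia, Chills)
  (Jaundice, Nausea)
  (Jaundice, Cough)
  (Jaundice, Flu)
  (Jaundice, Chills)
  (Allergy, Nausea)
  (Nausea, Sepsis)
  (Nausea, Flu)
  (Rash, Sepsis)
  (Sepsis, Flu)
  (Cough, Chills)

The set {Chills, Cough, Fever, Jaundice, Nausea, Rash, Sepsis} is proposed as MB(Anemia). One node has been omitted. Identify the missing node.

Parents of Anemia: Fever.
Ch(Anemia) = {Allergy, Chills, Jaundice, Nausea, Rash, Sepsis}.
For each child, the remaining parents (spouses of Anemia):
  Jaundice's other parent is Fever.
  Allergy: no additional parents.
  parents(Nausea) \ {Anemia} = {Allergy, Jaundice}.
  Rash has no other parent.
  Sepsis's other parents are Nausea, Rash.
  Chills's other parents are Cough, Jaundice.
MB(Anemia) = {Allergy, Chills, Cough, Fever, Jaundice, Nausea, Rash, Sepsis}.
Comparing with the claimed set, Allergy is missing.

Allergy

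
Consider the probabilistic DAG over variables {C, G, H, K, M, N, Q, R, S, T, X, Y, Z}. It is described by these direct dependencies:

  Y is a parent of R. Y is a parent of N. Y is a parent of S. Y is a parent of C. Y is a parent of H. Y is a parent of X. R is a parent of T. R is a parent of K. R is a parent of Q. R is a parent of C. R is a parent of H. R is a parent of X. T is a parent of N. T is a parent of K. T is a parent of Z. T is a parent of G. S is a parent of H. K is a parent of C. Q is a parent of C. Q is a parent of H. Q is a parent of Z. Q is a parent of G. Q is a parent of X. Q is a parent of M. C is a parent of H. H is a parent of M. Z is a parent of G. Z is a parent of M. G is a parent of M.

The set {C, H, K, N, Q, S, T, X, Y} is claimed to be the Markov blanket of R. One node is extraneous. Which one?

N

A node's Markov blanket = Pa ∪ Ch ∪ (parents of Ch other than the node itself).
Parents of R: Y.
Ch(R) = {C, H, K, Q, T, X}.
For each child, the remaining parents (spouses of R):
  T has no other parent.
  K's other parent is T.
  Q has no other parent.
  C's other parents are K, Q, Y.
  H also has parents C, Q, S, Y.
  parents(X) \ {R} = {Q, Y}.
MB(R) = {C, H, K, Q, S, T, X, Y}.
N is neither a parent, child, nor co-parent of R, so it does not belong.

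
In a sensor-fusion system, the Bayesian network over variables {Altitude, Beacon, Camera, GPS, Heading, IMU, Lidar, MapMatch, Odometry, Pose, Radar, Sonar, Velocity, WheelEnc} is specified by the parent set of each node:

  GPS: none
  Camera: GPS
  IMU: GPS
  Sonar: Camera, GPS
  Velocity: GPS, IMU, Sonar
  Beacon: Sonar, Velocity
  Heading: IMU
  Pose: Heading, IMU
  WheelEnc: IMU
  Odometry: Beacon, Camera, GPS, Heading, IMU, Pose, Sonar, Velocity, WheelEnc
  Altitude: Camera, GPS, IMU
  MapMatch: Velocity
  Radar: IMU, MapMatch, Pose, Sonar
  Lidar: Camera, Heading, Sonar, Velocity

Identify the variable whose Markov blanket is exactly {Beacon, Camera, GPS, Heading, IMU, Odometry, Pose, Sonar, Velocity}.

WheelEnc

The target node must have every member of {Beacon, Camera, GPS, Heading, IMU, Odometry, Pose, Sonar, Velocity} as a parent, child, or co-parent, and no others.
Parents of WheelEnc: IMU; children: Odometry; co-parents: Beacon, Camera, GPS, Heading, IMU, Pose, Sonar, Velocity.
These exactly cover the given set, so the node is WheelEnc.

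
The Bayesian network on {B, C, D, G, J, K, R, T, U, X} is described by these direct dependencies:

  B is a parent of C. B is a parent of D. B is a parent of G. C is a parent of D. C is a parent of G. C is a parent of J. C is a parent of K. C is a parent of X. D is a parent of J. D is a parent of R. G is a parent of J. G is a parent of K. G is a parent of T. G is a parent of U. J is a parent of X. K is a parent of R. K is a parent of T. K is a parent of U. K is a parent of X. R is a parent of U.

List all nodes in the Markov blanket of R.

{D, G, K, U}

Pa(R) = {D, K}.
Children of R: U.
For each child, the remaining parents (spouses of R):
  parents(U) \ {R} = {G, K}.
Taking the union gives {D, G, K, U}.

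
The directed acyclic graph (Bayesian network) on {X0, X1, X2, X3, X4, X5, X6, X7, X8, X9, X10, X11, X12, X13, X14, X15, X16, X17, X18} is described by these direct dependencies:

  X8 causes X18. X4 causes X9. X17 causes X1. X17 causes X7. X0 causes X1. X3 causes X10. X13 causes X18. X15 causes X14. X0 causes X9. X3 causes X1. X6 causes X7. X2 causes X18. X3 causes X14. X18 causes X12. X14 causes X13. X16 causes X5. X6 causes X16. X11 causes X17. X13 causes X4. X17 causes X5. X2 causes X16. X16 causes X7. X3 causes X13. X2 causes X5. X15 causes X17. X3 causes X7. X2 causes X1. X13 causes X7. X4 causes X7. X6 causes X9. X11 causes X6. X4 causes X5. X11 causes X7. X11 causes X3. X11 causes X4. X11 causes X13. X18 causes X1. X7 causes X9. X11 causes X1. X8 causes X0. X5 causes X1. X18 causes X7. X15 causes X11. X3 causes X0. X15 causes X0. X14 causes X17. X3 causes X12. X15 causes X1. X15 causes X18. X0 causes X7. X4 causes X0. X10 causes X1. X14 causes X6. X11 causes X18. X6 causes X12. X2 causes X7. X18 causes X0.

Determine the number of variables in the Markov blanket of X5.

X5's parents: X2, X4, X16, X17.
X5 has child X1.
Parents of each child, excluding X5:
  X1: X0, X2, X3, X10, X11, X15, X17, X18
MB(X5) = {X0, X1, X2, X3, X4, X10, X11, X15, X16, X17, X18}, which has 11 nodes.

11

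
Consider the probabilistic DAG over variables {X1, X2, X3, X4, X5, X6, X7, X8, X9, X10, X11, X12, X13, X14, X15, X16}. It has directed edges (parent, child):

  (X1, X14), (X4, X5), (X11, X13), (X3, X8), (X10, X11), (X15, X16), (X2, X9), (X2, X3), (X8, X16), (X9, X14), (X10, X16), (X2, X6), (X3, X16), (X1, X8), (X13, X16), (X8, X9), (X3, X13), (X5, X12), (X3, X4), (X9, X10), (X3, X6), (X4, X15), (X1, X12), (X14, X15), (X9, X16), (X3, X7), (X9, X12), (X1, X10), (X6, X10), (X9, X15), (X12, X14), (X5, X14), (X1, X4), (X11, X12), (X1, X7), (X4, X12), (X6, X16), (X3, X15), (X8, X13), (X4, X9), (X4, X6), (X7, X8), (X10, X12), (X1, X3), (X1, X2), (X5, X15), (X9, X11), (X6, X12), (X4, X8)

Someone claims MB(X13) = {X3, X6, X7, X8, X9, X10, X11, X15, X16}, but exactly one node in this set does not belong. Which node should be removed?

X13's children: X16.
Pa(X13) = {X3, X8, X11}.
For each child, the remaining parents (spouses of X13):
  X16 also has parents X3, X6, X8, X9, X10, X15.
MB(X13) = {X3, X6, X8, X9, X10, X11, X15, X16}.
X7 is neither a parent, child, nor co-parent of X13, so it does not belong.

X7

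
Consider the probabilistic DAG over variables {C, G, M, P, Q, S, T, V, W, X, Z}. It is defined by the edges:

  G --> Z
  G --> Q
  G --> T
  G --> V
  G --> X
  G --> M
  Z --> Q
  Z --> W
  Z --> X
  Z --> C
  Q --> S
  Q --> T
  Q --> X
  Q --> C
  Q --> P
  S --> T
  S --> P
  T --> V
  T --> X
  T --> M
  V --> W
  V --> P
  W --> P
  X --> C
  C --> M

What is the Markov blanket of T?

Recall MB(v) = parents ∪ children ∪ spouses, where spouses are the other parents of v's children.
T's parents: G, Q, S.
Children of T: M, V, X.
For each child, the remaining parents (spouses of T):
  parents(V) \ {T} = {G}.
  X's other parents are G, Q, Z.
  M also has parents C, G.
Union: {G, Q, S} ∪ {M, V, X} ∪ {C, G, Q, Z} = {C, G, M, Q, S, V, X, Z}.

{C, G, M, Q, S, V, X, Z}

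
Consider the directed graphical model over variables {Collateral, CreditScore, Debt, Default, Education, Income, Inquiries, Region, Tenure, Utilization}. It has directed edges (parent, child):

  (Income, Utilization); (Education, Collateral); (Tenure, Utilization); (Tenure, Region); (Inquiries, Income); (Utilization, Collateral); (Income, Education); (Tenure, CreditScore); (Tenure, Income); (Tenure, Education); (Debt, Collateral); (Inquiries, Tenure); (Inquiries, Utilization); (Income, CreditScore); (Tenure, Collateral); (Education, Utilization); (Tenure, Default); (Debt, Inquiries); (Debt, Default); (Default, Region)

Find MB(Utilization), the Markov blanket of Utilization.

Utilization has child Collateral.
Pa(Utilization) = {Education, Income, Inquiries, Tenure}.
Other parents of Utilization's children:
  parents(Collateral) \ {Utilization} = {Debt, Education, Tenure}.
Taking the union gives {Collateral, Debt, Education, Income, Inquiries, Tenure}.

{Collateral, Debt, Education, Income, Inquiries, Tenure}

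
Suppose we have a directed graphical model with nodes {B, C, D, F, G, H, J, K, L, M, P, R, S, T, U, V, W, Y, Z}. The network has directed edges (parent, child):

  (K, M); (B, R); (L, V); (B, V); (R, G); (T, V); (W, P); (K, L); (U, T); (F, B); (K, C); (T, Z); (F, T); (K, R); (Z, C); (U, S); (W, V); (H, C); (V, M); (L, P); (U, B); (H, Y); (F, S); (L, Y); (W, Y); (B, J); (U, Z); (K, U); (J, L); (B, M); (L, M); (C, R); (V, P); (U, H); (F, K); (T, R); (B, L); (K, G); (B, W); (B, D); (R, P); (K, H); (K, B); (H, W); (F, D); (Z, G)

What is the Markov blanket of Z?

{C, G, H, K, R, T, U}

Recall MB(v) = parents ∪ children ∪ spouses, where spouses are the other parents of v's children.
Children of Z: C, G.
Pa(Z) = {T, U}.
For each child, the remaining parents (spouses of Z):
  C: H, K
  G: K, R
MB(Z) = {C, G, H, K, R, T, U}.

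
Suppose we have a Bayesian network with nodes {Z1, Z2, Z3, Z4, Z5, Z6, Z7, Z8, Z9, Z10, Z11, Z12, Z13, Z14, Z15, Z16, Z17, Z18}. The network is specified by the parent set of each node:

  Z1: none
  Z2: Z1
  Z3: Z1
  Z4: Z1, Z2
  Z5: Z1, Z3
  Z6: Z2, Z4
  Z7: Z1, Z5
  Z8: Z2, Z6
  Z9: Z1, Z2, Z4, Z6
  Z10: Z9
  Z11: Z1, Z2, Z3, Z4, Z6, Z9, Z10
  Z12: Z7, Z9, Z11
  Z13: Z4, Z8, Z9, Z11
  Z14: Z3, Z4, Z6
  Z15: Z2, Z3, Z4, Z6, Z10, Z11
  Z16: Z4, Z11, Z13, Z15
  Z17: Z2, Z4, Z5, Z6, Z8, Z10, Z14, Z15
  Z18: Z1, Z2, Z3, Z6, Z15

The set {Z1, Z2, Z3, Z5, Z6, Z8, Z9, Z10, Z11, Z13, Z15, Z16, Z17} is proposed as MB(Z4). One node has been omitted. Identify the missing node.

Z14

Parents of Z4: Z1, Z2.
Z4's children: Z6, Z9, Z11, Z13, Z14, Z15, Z16, Z17.
For each child, the remaining parents (spouses of Z4):
  Z6: Z2
  Z9: Z1, Z2, Z6
  Z11: Z1, Z2, Z3, Z6, Z9, Z10
  Z13: Z8, Z9, Z11
  Z14: Z3, Z6
  Z15: Z2, Z3, Z6, Z10, Z11
  Z16: Z11, Z13, Z15
  Z17: Z2, Z5, Z6, Z8, Z10, Z14, Z15
MB(Z4) = {Z1, Z2, Z3, Z5, Z6, Z8, Z9, Z10, Z11, Z13, Z14, Z15, Z16, Z17}.
Comparing with the claimed set, Z14 is missing.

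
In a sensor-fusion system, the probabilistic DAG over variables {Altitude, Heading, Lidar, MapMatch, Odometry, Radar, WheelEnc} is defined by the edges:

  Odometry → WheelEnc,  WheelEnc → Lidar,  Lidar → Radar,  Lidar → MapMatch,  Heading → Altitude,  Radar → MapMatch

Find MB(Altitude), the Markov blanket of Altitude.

By definition, MB(Altitude) is built from Altitude's parents, Altitude's children, and the co-parents of Altitude.
Parents of Altitude: Heading.
Children of Altitude: none.
Altitude has no children, so there are no co-parents.
So the Markov blanket of Altitude is {Heading}.

{Heading}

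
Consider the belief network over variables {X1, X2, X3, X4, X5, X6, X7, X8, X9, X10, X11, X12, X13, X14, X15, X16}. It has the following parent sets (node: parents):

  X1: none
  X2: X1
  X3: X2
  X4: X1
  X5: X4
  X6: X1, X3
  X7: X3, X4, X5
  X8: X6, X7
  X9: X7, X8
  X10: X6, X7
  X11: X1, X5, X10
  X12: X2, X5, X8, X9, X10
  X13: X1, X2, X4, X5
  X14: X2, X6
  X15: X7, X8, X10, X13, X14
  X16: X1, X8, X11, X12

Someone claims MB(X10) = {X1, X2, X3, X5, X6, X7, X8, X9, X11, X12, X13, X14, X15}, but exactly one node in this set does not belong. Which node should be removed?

X3

Recall MB(v) = parents ∪ children ∪ spouses, where spouses are the other parents of v's children.
X10's parents: X6, X7.
Children of X10: X11, X12, X15.
Other parents of X10's children:
  parents(X11) \ {X10} = {X1, X5}.
  X12 also has parents X2, X5, X8, X9.
  X15's other parents are X7, X8, X13, X14.
MB(X10) = {X1, X2, X5, X6, X7, X8, X9, X11, X12, X13, X14, X15}.
X3 is neither a parent, child, nor co-parent of X10, so it does not belong.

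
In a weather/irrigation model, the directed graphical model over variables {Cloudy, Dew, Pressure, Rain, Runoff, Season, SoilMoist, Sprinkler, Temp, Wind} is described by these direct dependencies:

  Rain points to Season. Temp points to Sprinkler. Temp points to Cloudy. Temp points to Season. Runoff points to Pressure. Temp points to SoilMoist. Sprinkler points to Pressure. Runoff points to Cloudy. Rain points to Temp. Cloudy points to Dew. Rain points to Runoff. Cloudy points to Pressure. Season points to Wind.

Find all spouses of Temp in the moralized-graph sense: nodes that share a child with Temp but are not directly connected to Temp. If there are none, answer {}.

{Runoff}

Children of Temp: Cloudy, Season, SoilMoist, Sprinkler.
  Sprinkler has no other parent.
  parents(Season) \ {Temp} = {Rain}.
  SoilMoist: no additional parents.
  Cloudy's other parent is Runoff.
Excluding nodes already adjacent to Temp (Cloudy, Rain, Season, SoilMoist, Sprinkler), the co-parent-only contribution is {Runoff}.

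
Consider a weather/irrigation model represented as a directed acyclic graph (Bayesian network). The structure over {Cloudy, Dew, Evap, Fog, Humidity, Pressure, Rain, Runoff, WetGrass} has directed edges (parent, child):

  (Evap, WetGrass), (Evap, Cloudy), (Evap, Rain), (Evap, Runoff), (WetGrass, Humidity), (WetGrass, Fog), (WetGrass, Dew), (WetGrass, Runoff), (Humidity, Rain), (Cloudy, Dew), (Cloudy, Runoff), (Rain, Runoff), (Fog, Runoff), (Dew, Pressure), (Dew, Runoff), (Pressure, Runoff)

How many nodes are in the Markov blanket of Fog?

7

Fog's parents: WetGrass.
Ch(Fog) = {Runoff}.
Co-parents of Fog (other parents of its children):
  parents(Runoff) \ {Fog} = {Cloudy, Dew, Evap, Pressure, Rain, WetGrass}.
MB(Fog) = {Cloudy, Dew, Evap, Pressure, Rain, Runoff, WetGrass}, which has 7 nodes.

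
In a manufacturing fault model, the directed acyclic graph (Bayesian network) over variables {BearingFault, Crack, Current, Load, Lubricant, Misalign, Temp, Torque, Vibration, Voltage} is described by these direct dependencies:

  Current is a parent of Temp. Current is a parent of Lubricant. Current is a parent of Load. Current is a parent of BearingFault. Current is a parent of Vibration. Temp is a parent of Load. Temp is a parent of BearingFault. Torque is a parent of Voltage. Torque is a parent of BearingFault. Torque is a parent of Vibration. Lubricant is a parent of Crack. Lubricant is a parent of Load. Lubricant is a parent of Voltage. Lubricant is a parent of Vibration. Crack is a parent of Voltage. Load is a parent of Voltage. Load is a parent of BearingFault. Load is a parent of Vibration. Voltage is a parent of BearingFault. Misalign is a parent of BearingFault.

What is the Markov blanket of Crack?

By definition, MB(Crack) is built from Crack's parents, Crack's children, and the co-parents of Crack.
Parents of Crack: Lubricant.
Ch(Crack) = {Voltage}.
For each child, the remaining parents (spouses of Crack):
  parents(Voltage) \ {Crack} = {Load, Lubricant, Torque}.
So the Markov blanket of Crack is {Load, Lubricant, Torque, Voltage}.

{Load, Lubricant, Torque, Voltage}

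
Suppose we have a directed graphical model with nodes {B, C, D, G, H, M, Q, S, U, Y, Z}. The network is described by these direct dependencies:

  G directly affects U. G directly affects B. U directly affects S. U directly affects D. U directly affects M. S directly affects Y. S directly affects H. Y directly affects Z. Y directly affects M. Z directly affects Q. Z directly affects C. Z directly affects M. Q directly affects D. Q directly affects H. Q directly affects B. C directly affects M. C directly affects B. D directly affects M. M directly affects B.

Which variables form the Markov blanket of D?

{C, M, Q, U, Y, Z}

D's parents: Q, U.
Children of D: M.
Parents of each child, excluding D:
  M: C, U, Y, Z
Union: {Q, U} ∪ {M} ∪ {C, U, Y, Z} = {C, M, Q, U, Y, Z}.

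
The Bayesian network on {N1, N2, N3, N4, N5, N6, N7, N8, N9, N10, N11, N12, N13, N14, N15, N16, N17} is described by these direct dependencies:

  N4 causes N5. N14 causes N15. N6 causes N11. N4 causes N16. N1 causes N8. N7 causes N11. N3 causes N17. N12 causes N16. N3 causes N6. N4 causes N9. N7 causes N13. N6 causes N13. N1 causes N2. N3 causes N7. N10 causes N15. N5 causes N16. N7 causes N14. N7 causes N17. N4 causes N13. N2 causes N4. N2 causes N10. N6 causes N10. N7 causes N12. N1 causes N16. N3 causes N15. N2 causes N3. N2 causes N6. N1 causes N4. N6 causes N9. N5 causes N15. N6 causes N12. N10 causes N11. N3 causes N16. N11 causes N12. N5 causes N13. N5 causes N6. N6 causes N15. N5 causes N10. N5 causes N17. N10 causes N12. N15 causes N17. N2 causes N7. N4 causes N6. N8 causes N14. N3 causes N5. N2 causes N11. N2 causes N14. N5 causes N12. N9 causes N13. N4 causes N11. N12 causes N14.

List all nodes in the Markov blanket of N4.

Recall MB(v) = parents ∪ children ∪ spouses, where spouses are the other parents of v's children.
N4 has parents N1, N2.
N4 has children N5, N6, N9, N11, N13, N16.
For each child, the remaining parents (spouses of N4):
  N5: N3
  N6: N2, N3, N5
  N9: N6
  N11: N2, N6, N7, N10
  N13: N5, N6, N7, N9
  N16: N1, N3, N5, N12
Taking the union gives {N1, N2, N3, N5, N6, N7, N9, N10, N11, N12, N13, N16}.

{N1, N2, N3, N5, N6, N7, N9, N10, N11, N12, N13, N16}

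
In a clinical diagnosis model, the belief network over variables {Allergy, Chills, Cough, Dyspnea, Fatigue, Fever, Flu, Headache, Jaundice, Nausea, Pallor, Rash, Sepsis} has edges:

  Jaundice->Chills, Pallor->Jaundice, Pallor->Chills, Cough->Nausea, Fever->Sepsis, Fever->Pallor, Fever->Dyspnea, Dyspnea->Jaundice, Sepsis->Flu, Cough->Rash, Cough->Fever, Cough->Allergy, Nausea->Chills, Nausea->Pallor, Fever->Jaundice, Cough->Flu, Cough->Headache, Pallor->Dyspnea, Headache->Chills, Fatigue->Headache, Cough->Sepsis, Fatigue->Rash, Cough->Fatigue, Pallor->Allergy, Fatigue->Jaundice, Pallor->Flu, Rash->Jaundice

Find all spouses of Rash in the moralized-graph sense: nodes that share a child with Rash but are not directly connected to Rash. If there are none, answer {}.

Children of Rash: Jaundice.
  parents(Jaundice) \ {Rash} = {Dyspnea, Fatigue, Fever, Pallor}.
Excluding nodes already adjacent to Rash (Cough, Fatigue, Jaundice), the co-parent-only contribution is {Dyspnea, Fever, Pallor}.

{Dyspnea, Fever, Pallor}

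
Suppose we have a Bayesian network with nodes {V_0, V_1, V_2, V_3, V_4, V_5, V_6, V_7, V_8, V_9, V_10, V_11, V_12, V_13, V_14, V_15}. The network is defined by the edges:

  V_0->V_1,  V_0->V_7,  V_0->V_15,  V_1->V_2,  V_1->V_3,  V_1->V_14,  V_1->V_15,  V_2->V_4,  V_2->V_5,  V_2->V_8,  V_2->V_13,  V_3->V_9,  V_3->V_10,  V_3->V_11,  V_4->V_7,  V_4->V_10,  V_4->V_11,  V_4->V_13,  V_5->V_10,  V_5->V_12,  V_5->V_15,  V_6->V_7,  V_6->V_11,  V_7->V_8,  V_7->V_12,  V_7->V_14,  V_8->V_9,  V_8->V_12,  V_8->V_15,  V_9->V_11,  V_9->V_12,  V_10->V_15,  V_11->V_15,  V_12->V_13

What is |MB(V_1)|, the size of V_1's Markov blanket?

Pa(V_1) = {V_0}.
V_1's children: V_2, V_3, V_14, V_15.
For each child, the remaining parents (spouses of V_1):
  V_2 has no other parent.
  V_3 has no other parent.
  parents(V_14) \ {V_1} = {V_7}.
  V_15's other parents are V_0, V_5, V_8, V_10, V_11.
MB(V_1) = {V_0, V_2, V_3, V_5, V_7, V_8, V_10, V_11, V_14, V_15}, which has 10 nodes.

10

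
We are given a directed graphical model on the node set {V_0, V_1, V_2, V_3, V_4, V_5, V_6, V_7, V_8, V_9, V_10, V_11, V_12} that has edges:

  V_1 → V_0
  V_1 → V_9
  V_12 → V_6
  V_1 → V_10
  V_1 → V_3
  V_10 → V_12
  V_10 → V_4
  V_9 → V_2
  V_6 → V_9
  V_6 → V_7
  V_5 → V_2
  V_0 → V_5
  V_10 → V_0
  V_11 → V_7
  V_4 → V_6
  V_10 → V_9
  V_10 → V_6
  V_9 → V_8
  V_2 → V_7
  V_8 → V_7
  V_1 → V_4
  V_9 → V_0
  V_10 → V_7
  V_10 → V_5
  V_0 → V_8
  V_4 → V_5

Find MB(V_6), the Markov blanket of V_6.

{V_1, V_2, V_4, V_7, V_8, V_9, V_10, V_11, V_12}

The Markov blanket of a node is its parents, its children, and the other parents of its children.
Pa(V_6) = {V_4, V_10, V_12}.
Ch(V_6) = {V_7, V_9}.
Co-parents of V_6 (other parents of its children):
  V_9's other parents are V_1, V_10.
  parents(V_7) \ {V_6} = {V_2, V_8, V_10, V_11}.
So the Markov blanket of V_6 is {V_1, V_2, V_4, V_7, V_8, V_9, V_10, V_11, V_12}.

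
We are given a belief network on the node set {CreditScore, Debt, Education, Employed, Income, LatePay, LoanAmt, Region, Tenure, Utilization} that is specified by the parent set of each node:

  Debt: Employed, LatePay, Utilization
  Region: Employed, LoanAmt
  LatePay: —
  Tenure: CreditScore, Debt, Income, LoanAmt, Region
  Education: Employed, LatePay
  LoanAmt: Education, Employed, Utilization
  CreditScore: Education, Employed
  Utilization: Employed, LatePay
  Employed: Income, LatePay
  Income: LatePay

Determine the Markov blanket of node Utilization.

{Debt, Education, Employed, LatePay, LoanAmt}

By definition, MB(Utilization) is built from Utilization's parents, Utilization's children, and the co-parents of Utilization.
Pa(Utilization) = {Employed, LatePay}.
Children of Utilization: Debt, LoanAmt.
Parents of each child, excluding Utilization:
  LoanAmt's other parents are Education, Employed.
  Debt also has parents Employed, LatePay.
MB(Utilization) = {Debt, Education, Employed, LatePay, LoanAmt}.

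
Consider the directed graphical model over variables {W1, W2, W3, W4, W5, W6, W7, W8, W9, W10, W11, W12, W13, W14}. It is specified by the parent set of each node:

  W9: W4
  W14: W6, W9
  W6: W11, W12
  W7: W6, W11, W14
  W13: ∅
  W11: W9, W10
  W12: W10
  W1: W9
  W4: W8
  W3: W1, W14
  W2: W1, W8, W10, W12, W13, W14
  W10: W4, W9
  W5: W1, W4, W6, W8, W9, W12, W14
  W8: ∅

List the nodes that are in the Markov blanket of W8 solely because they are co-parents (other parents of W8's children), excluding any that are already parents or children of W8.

{W1, W6, W9, W10, W12, W13, W14}

Children of W8: W2, W4, W5.
  W4: no additional parents.
  W5 also has parents W1, W4, W6, W9, W12, W14.
  W2's other parents are W1, W10, W12, W13, W14.
Excluding nodes already adjacent to W8 (W2, W4, W5), the co-parent-only contribution is {W1, W6, W9, W10, W12, W13, W14}.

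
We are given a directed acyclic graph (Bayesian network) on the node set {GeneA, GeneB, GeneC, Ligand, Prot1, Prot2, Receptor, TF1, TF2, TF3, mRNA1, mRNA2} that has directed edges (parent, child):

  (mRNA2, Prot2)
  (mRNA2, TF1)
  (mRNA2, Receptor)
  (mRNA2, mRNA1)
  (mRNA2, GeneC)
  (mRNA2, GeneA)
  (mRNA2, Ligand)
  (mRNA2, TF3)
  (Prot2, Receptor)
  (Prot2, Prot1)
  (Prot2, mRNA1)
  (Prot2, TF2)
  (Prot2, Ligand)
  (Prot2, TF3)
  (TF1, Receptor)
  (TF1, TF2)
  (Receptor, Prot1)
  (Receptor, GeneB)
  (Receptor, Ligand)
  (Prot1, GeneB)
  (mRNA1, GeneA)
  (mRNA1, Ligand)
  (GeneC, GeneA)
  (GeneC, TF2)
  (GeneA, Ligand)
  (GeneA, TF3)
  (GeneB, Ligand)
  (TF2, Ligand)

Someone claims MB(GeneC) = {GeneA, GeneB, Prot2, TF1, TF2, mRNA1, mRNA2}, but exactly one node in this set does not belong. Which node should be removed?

GeneB

By definition, MB(GeneC) is built from GeneC's parents, GeneC's children, and the co-parents of GeneC.
Parents of GeneC: mRNA2.
Ch(GeneC) = {GeneA, TF2}.
For each child, the remaining parents (spouses of GeneC):
  GeneA: mRNA1, mRNA2
  TF2: Prot2, TF1
MB(GeneC) = {GeneA, Prot2, TF1, TF2, mRNA1, mRNA2}.
GeneB is neither a parent, child, nor co-parent of GeneC, so it does not belong.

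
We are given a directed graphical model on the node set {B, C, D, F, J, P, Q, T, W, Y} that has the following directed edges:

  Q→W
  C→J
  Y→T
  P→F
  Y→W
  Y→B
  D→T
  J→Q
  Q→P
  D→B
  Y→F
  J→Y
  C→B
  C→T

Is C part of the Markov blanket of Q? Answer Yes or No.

No

Q's parents: J.
Children of Q: P, W.
For each child, the remaining parents (spouses of Q):
  W's other parent is Y.
  P has no other parent.
MB(Q) = {J, P, W, Y}; C is not in this set.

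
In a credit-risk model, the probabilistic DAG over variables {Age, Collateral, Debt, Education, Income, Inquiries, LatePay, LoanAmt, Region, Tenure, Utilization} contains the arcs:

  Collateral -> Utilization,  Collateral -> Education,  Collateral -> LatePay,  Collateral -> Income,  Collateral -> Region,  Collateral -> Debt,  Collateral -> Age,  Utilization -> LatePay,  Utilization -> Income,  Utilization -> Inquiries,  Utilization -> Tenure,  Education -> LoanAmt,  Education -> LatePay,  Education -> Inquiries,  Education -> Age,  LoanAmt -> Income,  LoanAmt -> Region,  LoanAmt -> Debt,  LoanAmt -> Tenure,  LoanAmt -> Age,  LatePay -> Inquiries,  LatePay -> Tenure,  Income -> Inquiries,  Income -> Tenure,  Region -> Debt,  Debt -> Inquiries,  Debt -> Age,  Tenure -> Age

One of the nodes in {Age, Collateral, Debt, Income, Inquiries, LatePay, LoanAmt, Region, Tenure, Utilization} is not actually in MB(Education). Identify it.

Pa(Education) = {Collateral}.
Education's children: Age, Inquiries, LatePay, LoanAmt.
Other parents of Education's children:
  LoanAmt has no other parent.
  LatePay's other parents are Collateral, Utilization.
  parents(Inquiries) \ {Education} = {Debt, Income, LatePay, Utilization}.
  Age also has parents Collateral, Debt, LoanAmt, Tenure.
MB(Education) = {Age, Collateral, Debt, Income, Inquiries, LatePay, LoanAmt, Tenure, Utilization}.
Region is neither a parent, child, nor co-parent of Education, so it does not belong.

Region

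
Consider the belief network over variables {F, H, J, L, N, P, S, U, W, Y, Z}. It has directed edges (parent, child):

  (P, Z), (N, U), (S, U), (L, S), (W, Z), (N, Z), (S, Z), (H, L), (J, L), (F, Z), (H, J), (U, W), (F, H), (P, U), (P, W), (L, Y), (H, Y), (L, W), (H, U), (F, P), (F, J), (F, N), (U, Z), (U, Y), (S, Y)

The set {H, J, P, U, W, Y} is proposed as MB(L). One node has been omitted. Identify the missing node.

Recall MB(v) = parents ∪ children ∪ spouses, where spouses are the other parents of v's children.
Parents of L: H, J.
L's children: S, W, Y.
Co-parents of L (other parents of its children):
  S has no other parent.
  W's other parents are P, U.
  parents(Y) \ {L} = {H, S, U}.
MB(L) = {H, J, P, S, U, W, Y}.
Comparing with the claimed set, S is missing.

S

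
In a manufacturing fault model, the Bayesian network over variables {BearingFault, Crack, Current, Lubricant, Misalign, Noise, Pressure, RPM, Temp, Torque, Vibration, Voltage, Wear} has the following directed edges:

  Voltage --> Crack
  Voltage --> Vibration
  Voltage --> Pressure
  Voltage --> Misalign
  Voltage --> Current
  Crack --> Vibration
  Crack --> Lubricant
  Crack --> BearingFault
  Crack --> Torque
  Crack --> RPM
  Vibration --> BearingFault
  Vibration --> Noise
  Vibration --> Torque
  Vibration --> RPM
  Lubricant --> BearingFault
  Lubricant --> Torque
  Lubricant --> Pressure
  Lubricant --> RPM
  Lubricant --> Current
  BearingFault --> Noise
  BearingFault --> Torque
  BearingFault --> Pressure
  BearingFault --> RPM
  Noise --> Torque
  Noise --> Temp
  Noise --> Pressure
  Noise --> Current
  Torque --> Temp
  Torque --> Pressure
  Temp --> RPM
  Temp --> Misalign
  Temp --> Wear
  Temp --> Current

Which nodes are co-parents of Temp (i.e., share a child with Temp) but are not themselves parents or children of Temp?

Children of Temp: Current, Misalign, RPM, Wear.
  RPM's other parents are BearingFault, Crack, Lubricant, Vibration.
  parents(Misalign) \ {Temp} = {Voltage}.
  Wear has no other parent.
  parents(Current) \ {Temp} = {Lubricant, Noise, Voltage}.
Excluding nodes already adjacent to Temp (Current, Misalign, Noise, RPM, Torque, Wear), the co-parent-only contribution is {BearingFault, Crack, Lubricant, Vibration, Voltage}.

{BearingFault, Crack, Lubricant, Vibration, Voltage}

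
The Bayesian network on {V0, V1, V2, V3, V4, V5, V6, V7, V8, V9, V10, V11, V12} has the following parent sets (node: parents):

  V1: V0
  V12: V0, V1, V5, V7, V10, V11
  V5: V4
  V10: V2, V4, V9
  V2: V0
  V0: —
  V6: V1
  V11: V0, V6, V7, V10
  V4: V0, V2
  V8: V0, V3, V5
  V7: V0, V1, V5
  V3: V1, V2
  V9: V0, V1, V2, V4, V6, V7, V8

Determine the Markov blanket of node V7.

By definition, MB(V7) is built from V7's parents, V7's children, and the co-parents of V7.
Pa(V7) = {V0, V1, V5}.
Children of V7: V9, V11, V12.
Co-parents of V7 (other parents of its children):
  parents(V9) \ {V7} = {V0, V1, V2, V4, V6, V8}.
  V11 also has parents V0, V6, V10.
  V12's other parents are V0, V1, V5, V10, V11.
So the Markov blanket of V7 is {V0, V1, V2, V4, V5, V6, V8, V9, V10, V11, V12}.

{V0, V1, V2, V4, V5, V6, V8, V9, V10, V11, V12}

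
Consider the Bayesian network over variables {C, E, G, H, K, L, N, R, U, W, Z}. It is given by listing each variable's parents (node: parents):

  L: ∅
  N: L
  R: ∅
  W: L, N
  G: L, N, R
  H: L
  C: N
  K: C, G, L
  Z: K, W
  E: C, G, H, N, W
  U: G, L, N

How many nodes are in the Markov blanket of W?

8

Children of W: E, Z.
W's parents: L, N.
Other parents of W's children:
  Z: K
  E: C, G, H, N
MB(W) = {C, E, G, H, K, L, N, Z}, which has 8 nodes.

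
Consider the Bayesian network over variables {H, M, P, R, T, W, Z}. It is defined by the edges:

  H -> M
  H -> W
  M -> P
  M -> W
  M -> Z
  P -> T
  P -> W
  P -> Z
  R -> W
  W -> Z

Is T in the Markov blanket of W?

No

A node's Markov blanket = Pa ∪ Ch ∪ (parents of Ch other than the node itself).
W has parents H, M, P, R.
Children of W: Z.
Co-parents of W (other parents of its children):
  Z also has parents M, P.
MB(W) = {H, M, P, R, Z}; T is not in this set.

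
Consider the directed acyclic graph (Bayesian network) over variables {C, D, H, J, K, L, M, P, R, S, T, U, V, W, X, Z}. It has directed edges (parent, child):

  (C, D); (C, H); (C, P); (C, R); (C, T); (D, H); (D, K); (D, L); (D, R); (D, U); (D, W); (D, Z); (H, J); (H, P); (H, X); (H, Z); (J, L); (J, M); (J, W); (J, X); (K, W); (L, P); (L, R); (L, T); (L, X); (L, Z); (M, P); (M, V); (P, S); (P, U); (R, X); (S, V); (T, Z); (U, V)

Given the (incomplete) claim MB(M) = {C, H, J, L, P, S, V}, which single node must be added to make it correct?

U

Recall MB(v) = parents ∪ children ∪ spouses, where spouses are the other parents of v's children.
Parents of M: J.
M has children P, V.
For each child, the remaining parents (spouses of M):
  P: C, H, L
  V: S, U
MB(M) = {C, H, J, L, P, S, U, V}.
Comparing with the claimed set, U is missing.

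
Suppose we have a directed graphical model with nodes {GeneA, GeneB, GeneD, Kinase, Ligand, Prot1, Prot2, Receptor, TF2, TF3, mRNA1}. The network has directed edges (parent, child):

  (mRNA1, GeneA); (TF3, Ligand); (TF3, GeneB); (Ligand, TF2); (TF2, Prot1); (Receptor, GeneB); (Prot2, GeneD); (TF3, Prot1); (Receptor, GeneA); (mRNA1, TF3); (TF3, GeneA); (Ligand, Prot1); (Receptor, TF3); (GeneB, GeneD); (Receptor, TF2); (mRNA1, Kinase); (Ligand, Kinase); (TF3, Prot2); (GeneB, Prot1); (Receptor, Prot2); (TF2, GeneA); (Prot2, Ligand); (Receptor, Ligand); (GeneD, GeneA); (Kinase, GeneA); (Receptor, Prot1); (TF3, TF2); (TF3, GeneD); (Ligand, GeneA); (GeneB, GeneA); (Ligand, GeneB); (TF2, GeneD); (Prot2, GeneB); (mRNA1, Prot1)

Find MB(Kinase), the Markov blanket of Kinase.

By definition, MB(Kinase) is built from Kinase's parents, Kinase's children, and the co-parents of Kinase.
Kinase's parents: Ligand, mRNA1.
Ch(Kinase) = {GeneA}.
Co-parents of Kinase (other parents of its children):
  GeneA: GeneB, GeneD, Ligand, Receptor, TF2, TF3, mRNA1
So the Markov blanket of Kinase is {GeneA, GeneB, GeneD, Ligand, Receptor, TF2, TF3, mRNA1}.

{GeneA, GeneB, GeneD, Ligand, Receptor, TF2, TF3, mRNA1}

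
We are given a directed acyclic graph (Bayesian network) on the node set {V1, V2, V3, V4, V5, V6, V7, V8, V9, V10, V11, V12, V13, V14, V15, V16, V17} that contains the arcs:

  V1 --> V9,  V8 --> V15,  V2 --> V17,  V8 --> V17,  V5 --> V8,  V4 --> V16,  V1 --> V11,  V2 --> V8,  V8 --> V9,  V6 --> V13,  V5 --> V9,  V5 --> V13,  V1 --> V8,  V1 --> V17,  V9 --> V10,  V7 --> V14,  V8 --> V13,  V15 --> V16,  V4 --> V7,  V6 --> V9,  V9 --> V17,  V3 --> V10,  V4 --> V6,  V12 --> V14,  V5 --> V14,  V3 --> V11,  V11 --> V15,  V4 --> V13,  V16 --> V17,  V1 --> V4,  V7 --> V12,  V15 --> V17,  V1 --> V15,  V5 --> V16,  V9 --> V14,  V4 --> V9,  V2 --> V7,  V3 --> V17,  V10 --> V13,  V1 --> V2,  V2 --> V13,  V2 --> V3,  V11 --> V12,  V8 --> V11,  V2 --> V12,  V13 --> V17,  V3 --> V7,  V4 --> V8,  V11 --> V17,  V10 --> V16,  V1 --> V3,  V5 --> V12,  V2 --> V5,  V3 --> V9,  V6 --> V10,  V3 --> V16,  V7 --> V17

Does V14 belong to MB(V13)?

Pa(V13) = {V2, V4, V5, V6, V8, V10}.
Children of V13: V17.
Parents of each child, excluding V13:
  V17's other parents are V1, V2, V3, V7, V8, V9, V11, V15, V16.
MB(V13) = {V1, V2, V3, V4, V5, V6, V7, V8, V9, V10, V11, V15, V16, V17}; V14 is not in this set.

No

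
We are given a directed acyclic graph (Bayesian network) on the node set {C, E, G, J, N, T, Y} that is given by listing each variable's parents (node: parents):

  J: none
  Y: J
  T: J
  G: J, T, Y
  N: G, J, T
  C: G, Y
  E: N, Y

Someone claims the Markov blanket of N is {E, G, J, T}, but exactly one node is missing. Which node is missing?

Parents of N: G, J, T.
N's children: E.
Other parents of N's children:
  parents(E) \ {N} = {Y}.
MB(N) = {E, G, J, T, Y}.
Comparing with the claimed set, Y is missing.

Y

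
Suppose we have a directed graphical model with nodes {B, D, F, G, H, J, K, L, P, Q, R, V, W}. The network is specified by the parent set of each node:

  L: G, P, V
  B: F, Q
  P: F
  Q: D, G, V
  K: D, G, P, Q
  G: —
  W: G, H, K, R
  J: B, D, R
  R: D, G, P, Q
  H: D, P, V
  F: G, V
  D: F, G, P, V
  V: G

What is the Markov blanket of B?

A node's Markov blanket = Pa ∪ Ch ∪ (parents of Ch other than the node itself).
B's parents: F, Q.
Ch(B) = {J}.
Other parents of B's children:
  J: D, R
Union: {F, Q} ∪ {J} ∪ {D, R} = {D, F, J, Q, R}.

{D, F, J, Q, R}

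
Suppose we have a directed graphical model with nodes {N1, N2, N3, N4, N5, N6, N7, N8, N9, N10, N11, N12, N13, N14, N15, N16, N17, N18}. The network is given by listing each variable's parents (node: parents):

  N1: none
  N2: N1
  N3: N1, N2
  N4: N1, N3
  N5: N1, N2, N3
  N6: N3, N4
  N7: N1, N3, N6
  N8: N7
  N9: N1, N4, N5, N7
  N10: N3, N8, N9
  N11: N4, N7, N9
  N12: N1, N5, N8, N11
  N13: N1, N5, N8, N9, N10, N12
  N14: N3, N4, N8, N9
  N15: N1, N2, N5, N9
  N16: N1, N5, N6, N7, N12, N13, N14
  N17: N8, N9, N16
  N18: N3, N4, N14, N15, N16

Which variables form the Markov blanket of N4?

{N1, N3, N5, N6, N7, N8, N9, N11, N14, N15, N16, N18}

The Markov blanket of a node is its parents, its children, and the other parents of its children.
N4 has parents N1, N3.
N4 has children N6, N9, N11, N14, N18.
For each child, the remaining parents (spouses of N4):
  parents(N6) \ {N4} = {N3}.
  N9 also has parents N1, N5, N7.
  N11's other parents are N7, N9.
  N14 also has parents N3, N8, N9.
  N18's other parents are N3, N14, N15, N16.
MB(N4) = {N1, N3, N5, N6, N7, N8, N9, N11, N14, N15, N16, N18}.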